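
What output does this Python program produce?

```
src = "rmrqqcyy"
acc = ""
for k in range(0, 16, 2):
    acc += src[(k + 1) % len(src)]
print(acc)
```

mqcymqcy

k=0: add src[1]='m' → 'm'
k=2: add src[3]='q' → 'mq'
k=4: add src[5]='c' → 'mqc'
k=6: add src[7]='y' → 'mqcy'
k=8: add src[1]='m' → 'mqcym'
k=10: add src[3]='q' → 'mqcymq'
k=12: add src[5]='c' → 'mqcymqc'
k=14: add src[7]='y' → 'mqcymqcy'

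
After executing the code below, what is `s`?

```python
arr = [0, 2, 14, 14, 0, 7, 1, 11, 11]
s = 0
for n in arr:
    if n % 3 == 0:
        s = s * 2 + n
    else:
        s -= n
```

-90

n=0: %3==0, s = 0*2+0 = 0
n=2: not %3==0, s = 0-2 = -2
n=14: not %3==0, s = (-2)-14 = -16
n=14: not %3==0, s = (-16)-14 = -30
n=0: %3==0, s = (-30)*2+0 = -60
n=7: not %3==0, s = (-60)-7 = -67
n=1: not %3==0, s = (-67)-1 = -68
n=11: not %3==0, s = (-68)-11 = -79
n=11: not %3==0, s = (-79)-11 = -90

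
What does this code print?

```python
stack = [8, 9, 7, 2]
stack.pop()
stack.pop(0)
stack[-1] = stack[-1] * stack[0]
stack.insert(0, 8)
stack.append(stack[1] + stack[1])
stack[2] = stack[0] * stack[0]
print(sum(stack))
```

99

pop() removes 2 → [8, 9, 7]
pop(0) removes 8 → [9, 7]
stack[-1] = stack[-1]*stack[0] = 7*9 = 63 → [9, 63]
insert 8 at 0 → [8, 9, 63]
append stack[1]+stack[1] = 9+9 = 18 → [8, 9, 63, 18]
stack[2] = stack[0]*stack[0] = 8*8 = 64 → [8, 9, 64, 18]
sum = 99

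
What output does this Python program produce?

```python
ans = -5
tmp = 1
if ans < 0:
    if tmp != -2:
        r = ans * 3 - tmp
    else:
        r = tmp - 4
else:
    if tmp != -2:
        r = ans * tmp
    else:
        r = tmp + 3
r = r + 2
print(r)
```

-14

ans=-5, tmp=1
ans < 0 is True; tmp != -2 is True
→ r = ans * 3 - tmp = -16
r = (-16)+2 = -14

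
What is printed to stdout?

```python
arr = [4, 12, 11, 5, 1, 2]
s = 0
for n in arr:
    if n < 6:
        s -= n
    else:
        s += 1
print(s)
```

n=4: <6, s = 0-4 = -4
n=12: not <6, s = (-4)+1 = -3
n=11: not <6, s = (-3)+1 = -2
n=5: <6, s = (-2)-5 = -7
n=1: <6, s = (-7)-1 = -8
n=2: <6, s = (-8)-2 = -10

-10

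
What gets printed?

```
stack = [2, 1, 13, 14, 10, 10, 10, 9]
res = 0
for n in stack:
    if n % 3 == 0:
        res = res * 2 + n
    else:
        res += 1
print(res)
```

23

n=2: not %3==0, res = 0+1 = 1
n=1: not %3==0, res = 1+1 = 2
n=13: not %3==0, res = 2+1 = 3
n=14: not %3==0, res = 3+1 = 4
n=10: not %3==0, res = 4+1 = 5
n=10: not %3==0, res = 5+1 = 6
n=10: not %3==0, res = 6+1 = 7
n=9: %3==0, res = 7*2+9 = 23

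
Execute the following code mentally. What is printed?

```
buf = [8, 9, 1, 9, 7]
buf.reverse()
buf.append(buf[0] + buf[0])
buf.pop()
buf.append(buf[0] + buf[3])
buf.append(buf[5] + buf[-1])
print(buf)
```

reverse → [7, 9, 1, 9, 8]
append buf[0]+buf[0] = 7+7 = 14 → [7, 9, 1, 9, 8, 14]
pop() removes 14 → [7, 9, 1, 9, 8]
append buf[0]+buf[3] = 7+9 = 16 → [7, 9, 1, 9, 8, 16]
append buf[5]+buf[-1] = 16+16 = 32 → [7, 9, 1, 9, 8, 16, 32]

[7, 9, 1, 9, 8, 16, 32]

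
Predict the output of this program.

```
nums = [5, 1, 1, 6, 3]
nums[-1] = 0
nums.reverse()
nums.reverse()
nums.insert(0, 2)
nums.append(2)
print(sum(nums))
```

nums[-1] = 0 → [5, 1, 1, 6, 0]
reverse → [0, 6, 1, 1, 5]
reverse → [5, 1, 1, 6, 0]
insert 2 at 0 → [2, 5, 1, 1, 6, 0]
append 2 → [2, 5, 1, 1, 6, 0, 2]
sum = 17

17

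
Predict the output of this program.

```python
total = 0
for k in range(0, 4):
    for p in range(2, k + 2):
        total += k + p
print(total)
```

30

k=1,p=2: total = 0+3 = 3
k=2,p=2: total = 3+4 = 7
k=2,p=3: total = 7+5 = 12
k=3,p=2: total = 12+5 = 17
k=3,p=3: total = 17+6 = 23
k=3,p=4: total = 23+7 = 30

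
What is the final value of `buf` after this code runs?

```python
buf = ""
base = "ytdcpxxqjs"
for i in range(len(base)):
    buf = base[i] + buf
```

i=0: prepend 'y' → 'y'
i=1: prepend 't' → 'ty'
i=2: prepend 'd' → 'dty'
i=3: prepend 'c' → 'cdty'
i=4: prepend 'p' → 'pcdty'
i=5: prepend 'x' → 'xpcdty'
i=6: prepend 'x' → 'xxpcdty'
i=7: prepend 'q' → 'qxxpcdty'
i=8: prepend 'j' → 'jqxxpcdty'
i=9: prepend 's' → 'sjqxxpcdty'

'sjqxxpcdty'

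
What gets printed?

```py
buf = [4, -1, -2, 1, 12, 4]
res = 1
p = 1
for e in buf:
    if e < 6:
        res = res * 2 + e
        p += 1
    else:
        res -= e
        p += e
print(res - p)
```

44

e=4: <6, res = 1*2+4 = 6; p=2
e=-1: <6, res = 6*2+(-1) = 11; p=3
e=-2: <6, res = 11*2+(-2) = 20; p=4
e=1: <6, res = 20*2+1 = 41; p=5
e=12: not <6, res = 41-12 = 29; p=17
e=4: <6, res = 29*2+4 = 62; p=18
res-p = 62-18 = 44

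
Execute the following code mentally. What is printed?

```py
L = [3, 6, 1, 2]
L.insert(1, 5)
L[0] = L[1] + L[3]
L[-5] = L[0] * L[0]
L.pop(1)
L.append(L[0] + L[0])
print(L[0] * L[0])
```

insert 5 at 1 → [3, 5, 6, 1, 2]
L[0] = L[1]+L[3] = 5+1 = 6 → [6, 5, 6, 1, 2]
L[-5] = L[0]*L[0] = 6*6 = 36 → [36, 5, 6, 1, 2]
pop(1) removes 5 → [36, 6, 1, 2]
append L[0]+L[0] = 36+36 = 72 → [36, 6, 1, 2, 72]
L[0]*L[0] = 36*36 = 1296

1296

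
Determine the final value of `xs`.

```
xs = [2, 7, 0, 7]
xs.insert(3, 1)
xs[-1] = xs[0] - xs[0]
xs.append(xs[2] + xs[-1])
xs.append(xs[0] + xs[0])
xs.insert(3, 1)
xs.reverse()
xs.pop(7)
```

insert 1 at 3 → [2, 7, 0, 1, 7]
xs[-1] = xs[0]-xs[0] = 2-2 = 0 → [2, 7, 0, 1, 0]
append xs[2]+xs[-1] = 0+0 = 0 → [2, 7, 0, 1, 0, 0]
append xs[0]+xs[0] = 2+2 = 4 → [2, 7, 0, 1, 0, 0, 4]
insert 1 at 3 → [2, 7, 0, 1, 1, 0, 0, 4]
reverse → [4, 0, 0, 1, 1, 0, 7, 2]
pop(7) removes 2 → [4, 0, 0, 1, 1, 0, 7]

[4, 0, 0, 1, 1, 0, 7]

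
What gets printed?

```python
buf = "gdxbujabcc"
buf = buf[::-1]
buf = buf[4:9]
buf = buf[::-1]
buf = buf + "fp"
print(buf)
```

reverse → 'ccbajubxdg'
slice [4:9] → 'jubxd'
reverse → 'dxbuj'
+ 'fp' → 'dxbujfp'

dxbujfp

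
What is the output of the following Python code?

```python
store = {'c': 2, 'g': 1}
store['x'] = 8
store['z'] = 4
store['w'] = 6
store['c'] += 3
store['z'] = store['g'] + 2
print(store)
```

store['x'] = 8 → {'c': 2, 'g': 1, 'x': 8}
store['z'] = 4 → {'c': 2, 'g': 1, 'x': 8, 'z': 4}
store['w'] = 6 → {'c': 2, 'g': 1, 'x': 8, 'z': 4, 'w': 6}
store['c'] = 2+3 = 5 → {'c': 5, 'g': 1, 'x': 8, 'z': 4, 'w': 6}
store['z'] = store['g']+2 = 3 → {'c': 5, 'g': 1, 'x': 8, 'z': 3, 'w': 6}

{'c': 5, 'g': 1, 'x': 8, 'z': 3, 'w': 6}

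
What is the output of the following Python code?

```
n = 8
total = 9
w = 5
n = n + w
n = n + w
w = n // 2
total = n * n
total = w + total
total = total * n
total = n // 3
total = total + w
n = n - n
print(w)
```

n = 8+5 = 13
n = 13+5 = 18
w = 18//2 = 9
total = 18*18 = 324
total = 9+324 = 333
total = 333*18 = 5994
total = 18//3 = 6
total = 6+9 = 15
n = 18-18 = 0

9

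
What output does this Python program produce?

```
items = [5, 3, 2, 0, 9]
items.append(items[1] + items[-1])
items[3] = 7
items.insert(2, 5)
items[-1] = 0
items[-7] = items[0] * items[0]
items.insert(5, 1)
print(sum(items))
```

52

append items[1]+items[-1] = 3+9 = 12 → [5, 3, 2, 0, 9, 12]
items[3] = 7 → [5, 3, 2, 7, 9, 12]
insert 5 at 2 → [5, 3, 5, 2, 7, 9, 12]
items[-1] = 0 → [5, 3, 5, 2, 7, 9, 0]
items[-7] = items[0]*items[0] = 5*5 = 25 → [25, 3, 5, 2, 7, 9, 0]
insert 1 at 5 → [25, 3, 5, 2, 7, 1, 9, 0]
sum = 52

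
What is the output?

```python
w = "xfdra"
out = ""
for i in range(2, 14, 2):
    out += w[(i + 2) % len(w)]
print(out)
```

afrxda

i=2: add w[4]='a' → 'a'
i=4: add w[1]='f' → 'af'
i=6: add w[3]='r' → 'afr'
i=8: add w[0]='x' → 'afrx'
i=10: add w[2]='d' → 'afrxd'
i=12: add w[4]='a' → 'afrxda'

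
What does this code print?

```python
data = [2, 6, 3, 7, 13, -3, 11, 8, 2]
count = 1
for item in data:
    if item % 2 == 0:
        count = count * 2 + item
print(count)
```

item=2: even, count = 1*2+2 = 4
item=6: even, count = 4*2+6 = 14
item=3: not even
item=7: not even
item=13: not even
item=-3: not even
item=11: not even
item=8: even, count = 14*2+8 = 36
item=2: even, count = 36*2+2 = 74

74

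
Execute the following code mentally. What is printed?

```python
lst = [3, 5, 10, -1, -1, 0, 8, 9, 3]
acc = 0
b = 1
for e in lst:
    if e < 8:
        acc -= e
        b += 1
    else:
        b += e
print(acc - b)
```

-43

e=3: <8, acc = 0-3 = -3; b=2
e=5: <8, acc = (-3)-5 = -8; b=3
e=10: not <8; b=13
e=-1: <8, acc = (-8)-(-1) = -7; b=14
e=-1: <8, acc = (-7)-(-1) = -6; b=15
e=0: <8, acc = (-6)-0 = -6; b=16
e=8: not <8; b=24
e=9: not <8; b=33
e=3: <8, acc = (-6)-3 = -9; b=34
acc-b = (-9)-34 = -43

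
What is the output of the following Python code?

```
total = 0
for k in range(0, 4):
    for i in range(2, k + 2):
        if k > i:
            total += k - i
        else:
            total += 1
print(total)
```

k=1,i=2: not 1>2, total = 0+1 = 1
k=2,i=2: not 2>2, total = 1+1 = 2
k=2,i=3: not 2>3, total = 2+1 = 3
k=3,i=2: 3>2, total = 3+1 = 4
k=3,i=3: not 3>3, total = 4+1 = 5
k=3,i=4: not 3>4, total = 5+1 = 6

6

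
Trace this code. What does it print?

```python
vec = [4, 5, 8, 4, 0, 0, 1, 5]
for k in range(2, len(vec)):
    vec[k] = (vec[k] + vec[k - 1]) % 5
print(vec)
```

[4, 5, 3, 2, 2, 2, 3, 3]

k=2: vec[2] = (8+5)%5 = 3 → [4, 5, 3, 4, 0, 0, 1, 5]
k=3: vec[3] = (4+3)%5 = 2 → [4, 5, 3, 2, 0, 0, 1, 5]
k=4: vec[4] = (0+2)%5 = 2 → [4, 5, 3, 2, 2, 0, 1, 5]
k=5: vec[5] = (0+2)%5 = 2 → [4, 5, 3, 2, 2, 2, 1, 5]
k=6: vec[6] = (1+2)%5 = 3 → [4, 5, 3, 2, 2, 2, 3, 5]
k=7: vec[7] = (5+3)%5 = 3 → [4, 5, 3, 2, 2, 2, 3, 3]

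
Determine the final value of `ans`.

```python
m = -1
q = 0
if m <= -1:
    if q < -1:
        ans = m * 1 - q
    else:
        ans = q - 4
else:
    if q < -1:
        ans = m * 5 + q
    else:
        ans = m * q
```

m=-1, q=0
m <= -1 is True; q < -1 is False
→ ans = q - 4 = -4

-4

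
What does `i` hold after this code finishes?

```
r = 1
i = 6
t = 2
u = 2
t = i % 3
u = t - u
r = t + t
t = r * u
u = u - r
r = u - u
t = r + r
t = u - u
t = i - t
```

6

t = 6%3 = 0
u = 0-2 = -2
r = 0+0 = 0
t = 0*(-2) = 0
u = (-2)-0 = -2
r = (-2)-(-2) = 0
t = 0+0 = 0
t = (-2)-(-2) = 0
t = 6-0 = 6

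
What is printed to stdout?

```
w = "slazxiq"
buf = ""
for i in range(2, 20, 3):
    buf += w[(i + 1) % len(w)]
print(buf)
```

i=2: add w[3]='z' → 'z'
i=5: add w[6]='q' → 'zq'
i=8: add w[2]='a' → 'zqa'
i=11: add w[5]='i' → 'zqai'
i=14: add w[1]='l' → 'zqail'
i=17: add w[4]='x' → 'zqailx'

zqailx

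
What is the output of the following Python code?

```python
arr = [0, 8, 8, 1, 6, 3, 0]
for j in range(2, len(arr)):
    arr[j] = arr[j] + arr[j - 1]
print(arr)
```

[0, 8, 16, 17, 23, 26, 26]

j=2: arr[2] = 8+8 = 16 → [0, 8, 16, 1, 6, 3, 0]
j=3: arr[3] = 1+16 = 17 → [0, 8, 16, 17, 6, 3, 0]
j=4: arr[4] = 6+17 = 23 → [0, 8, 16, 17, 23, 3, 0]
j=5: arr[5] = 3+23 = 26 → [0, 8, 16, 17, 23, 26, 0]
j=6: arr[6] = 0+26 = 26 → [0, 8, 16, 17, 23, 26, 26]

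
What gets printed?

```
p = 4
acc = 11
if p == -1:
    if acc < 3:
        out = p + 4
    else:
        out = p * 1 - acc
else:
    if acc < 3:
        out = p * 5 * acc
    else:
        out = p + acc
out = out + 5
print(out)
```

p=4, acc=11
p == -1 is False; acc < 3 is False
→ out = p + acc = 15
out = 15+5 = 20

20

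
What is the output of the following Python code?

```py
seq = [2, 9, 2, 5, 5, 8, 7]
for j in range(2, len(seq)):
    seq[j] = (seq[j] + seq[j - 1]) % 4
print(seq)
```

j=2: seq[2] = (2+9)%4 = 3 → [2, 9, 3, 5, 5, 8, 7]
j=3: seq[3] = (5+3)%4 = 0 → [2, 9, 3, 0, 5, 8, 7]
j=4: seq[4] = (5+0)%4 = 1 → [2, 9, 3, 0, 1, 8, 7]
j=5: seq[5] = (8+1)%4 = 1 → [2, 9, 3, 0, 1, 1, 7]
j=6: seq[6] = (7+1)%4 = 0 → [2, 9, 3, 0, 1, 1, 0]

[2, 9, 3, 0, 1, 1, 0]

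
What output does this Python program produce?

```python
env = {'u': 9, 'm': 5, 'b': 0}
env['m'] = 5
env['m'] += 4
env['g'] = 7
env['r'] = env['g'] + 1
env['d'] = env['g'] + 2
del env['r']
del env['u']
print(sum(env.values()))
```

25

env['m'] = 5 → {'u': 9, 'm': 5, 'b': 0}
env['m'] = 5+4 = 9 → {'u': 9, 'm': 9, 'b': 0}
env['g'] = 7 → {'u': 9, 'm': 9, 'b': 0, 'g': 7}
env['r'] = env['g']+1 = 8 → {'u': 9, 'm': 9, 'b': 0, 'g': 7, 'r': 8}
env['d'] = env['g']+2 = 9 → {'u': 9, 'm': 9, 'b': 0, 'g': 7, 'r': 8, 'd': 9}
del 'r' → {'u': 9, 'm': 9, 'b': 0, 'g': 7, 'd': 9}
del 'u' → {'m': 9, 'b': 0, 'g': 7, 'd': 9}
sum of values = 25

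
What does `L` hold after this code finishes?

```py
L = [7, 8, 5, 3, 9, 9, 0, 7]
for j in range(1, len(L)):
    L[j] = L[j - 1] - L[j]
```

j=1: L[1] = 7-8 = -1 → [7, -1, 5, 3, 9, 9, 0, 7]
j=2: L[2] = (-1)-5 = -6 → [7, -1, -6, 3, 9, 9, 0, 7]
j=3: L[3] = (-6)-3 = -9 → [7, -1, -6, -9, 9, 9, 0, 7]
j=4: L[4] = (-9)-9 = -18 → [7, -1, -6, -9, -18, 9, 0, 7]
j=5: L[5] = (-18)-9 = -27 → [7, -1, -6, -9, -18, -27, 0, 7]
j=6: L[6] = (-27)-0 = -27 → [7, -1, -6, -9, -18, -27, -27, 7]
j=7: L[7] = (-27)-7 = -34 → [7, -1, -6, -9, -18, -27, -27, -34]

[7, -1, -6, -9, -18, -27, -27, -34]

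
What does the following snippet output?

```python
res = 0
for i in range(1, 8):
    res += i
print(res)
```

i=1: res = 0+1 = 1
i=2: res = 1+2 = 3
i=3: res = 3+3 = 6
i=4: res = 6+4 = 10
i=5: res = 10+5 = 15
i=6: res = 15+6 = 21
i=7: res = 21+7 = 28

28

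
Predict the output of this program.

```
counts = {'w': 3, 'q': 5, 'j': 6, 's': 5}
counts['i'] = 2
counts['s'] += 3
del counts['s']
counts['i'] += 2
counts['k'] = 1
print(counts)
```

{'w': 3, 'q': 5, 'j': 6, 'i': 4, 'k': 1}

counts['i'] = 2 → {'w': 3, 'q': 5, 'j': 6, 's': 5, 'i': 2}
counts['s'] = 5+3 = 8 → {'w': 3, 'q': 5, 'j': 6, 's': 8, 'i': 2}
del 's' → {'w': 3, 'q': 5, 'j': 6, 'i': 2}
counts['i'] = 2+2 = 4 → {'w': 3, 'q': 5, 'j': 6, 'i': 4}
counts['k'] = 1 → {'w': 3, 'q': 5, 'j': 6, 'i': 4, 'k': 1}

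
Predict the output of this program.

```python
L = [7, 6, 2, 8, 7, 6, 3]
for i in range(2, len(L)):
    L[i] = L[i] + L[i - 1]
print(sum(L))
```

i=2: L[2] = 2+6 = 8 → [7, 6, 8, 8, 7, 6, 3]
i=3: L[3] = 8+8 = 16 → [7, 6, 8, 16, 7, 6, 3]
i=4: L[4] = 7+16 = 23 → [7, 6, 8, 16, 23, 6, 3]
i=5: L[5] = 6+23 = 29 → [7, 6, 8, 16, 23, 29, 3]
i=6: L[6] = 3+29 = 32 → [7, 6, 8, 16, 23, 29, 32]
sum = 121

121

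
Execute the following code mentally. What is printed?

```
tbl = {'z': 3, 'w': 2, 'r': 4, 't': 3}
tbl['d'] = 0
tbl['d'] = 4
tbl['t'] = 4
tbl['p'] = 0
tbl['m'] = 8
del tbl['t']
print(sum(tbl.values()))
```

21

tbl['d'] = 0 → {'z': 3, 'w': 2, 'r': 4, 't': 3, 'd': 0}
tbl['d'] = 4 → {'z': 3, 'w': 2, 'r': 4, 't': 3, 'd': 4}
tbl['t'] = 4 → {'z': 3, 'w': 2, 'r': 4, 't': 4, 'd': 4}
tbl['p'] = 0 → {'z': 3, 'w': 2, 'r': 4, 't': 4, 'd': 4, 'p': 0}
tbl['m'] = 8 → {'z': 3, 'w': 2, 'r': 4, 't': 4, 'd': 4, 'p': 0, 'm': 8}
del 't' → {'z': 3, 'w': 2, 'r': 4, 'd': 4, 'p': 0, 'm': 8}
sum of values = 21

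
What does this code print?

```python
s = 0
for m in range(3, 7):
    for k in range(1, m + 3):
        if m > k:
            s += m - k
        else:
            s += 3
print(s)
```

70

m=3,k=1: 3>1, s = 0+2 = 2
m=3,k=2: 3>2, s = 2+1 = 3
m=3,k=3: not 3>3, s = 3+3 = 6
m=3,k=4: not 3>4, s = 6+3 = 9
m=3,k=5: not 3>5, s = 9+3 = 12
m=4,k=1: 4>1, s = 12+3 = 15
m=4,k=2: 4>2, s = 15+2 = 17
m=4,k=3: 4>3, s = 17+1 = 18
m=4,k=4: not 4>4, s = 18+3 = 21
m=4,k=5: not 4>5, s = 21+3 = 24
m=4,k=6: not 4>6, s = 24+3 = 27
m=5,k=1: 5>1, s = 27+4 = 31
m=5,k=2: 5>2, s = 31+3 = 34
m=5,k=3: 5>3, s = 34+2 = 36
m=5,k=4: 5>4, s = 36+1 = 37
m=5,k=5: not 5>5, s = 37+3 = 40
m=5,k=6: not 5>6, s = 40+3 = 43
m=5,k=7: not 5>7, s = 43+3 = 46
m=6,k=1: 6>1, s = 46+5 = 51
m=6,k=2: 6>2, s = 51+4 = 55
m=6,k=3: 6>3, s = 55+3 = 58
m=6,k=4: 6>4, s = 58+2 = 60
m=6,k=5: 6>5, s = 60+1 = 61
m=6,k=6: not 6>6, s = 61+3 = 64
m=6,k=7: not 6>7, s = 64+3 = 67
m=6,k=8: not 6>8, s = 67+3 = 70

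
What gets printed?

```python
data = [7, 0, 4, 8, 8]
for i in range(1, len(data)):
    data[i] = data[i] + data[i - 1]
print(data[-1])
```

27

i=1: data[1] = 0+7 = 7 → [7, 7, 4, 8, 8]
i=2: data[2] = 4+7 = 11 → [7, 7, 11, 8, 8]
i=3: data[3] = 8+11 = 19 → [7, 7, 11, 19, 8]
i=4: data[4] = 8+19 = 27 → [7, 7, 11, 19, 27]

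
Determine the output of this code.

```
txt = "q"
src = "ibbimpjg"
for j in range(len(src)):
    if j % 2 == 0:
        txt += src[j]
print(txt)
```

j=0: add 'i' → 'qi'
j=1: skip
j=2: add 'b' → 'qib'
j=3: skip
j=4: add 'm' → 'qibm'
j=5: skip
j=6: add 'j' → 'qibmj'
j=7: skip

qibmj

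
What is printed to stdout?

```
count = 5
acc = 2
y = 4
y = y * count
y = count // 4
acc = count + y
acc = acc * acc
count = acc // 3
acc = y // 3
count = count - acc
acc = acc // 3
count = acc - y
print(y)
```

1

y = 4*5 = 20
y = 5//4 = 1
acc = 5+1 = 6
acc = 6*6 = 36
count = 36//3 = 12
acc = 1//3 = 0
count = 12-0 = 12
acc = 0//3 = 0
count = 0-1 = -1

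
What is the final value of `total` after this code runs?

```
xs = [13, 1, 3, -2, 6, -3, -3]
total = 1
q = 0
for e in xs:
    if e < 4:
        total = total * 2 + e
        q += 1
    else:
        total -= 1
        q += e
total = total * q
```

e=13: not <4, total = 1-1 = 0; q=13
e=1: <4, total = 0*2+1 = 1; q=14
e=3: <4, total = 1*2+3 = 5; q=15
e=-2: <4, total = 5*2+(-2) = 8; q=16
e=6: not <4, total = 8-1 = 7; q=22
e=-3: <4, total = 7*2+(-3) = 11; q=23
e=-3: <4, total = 11*2+(-3) = 19; q=24
total*q = 19*24 = 456

456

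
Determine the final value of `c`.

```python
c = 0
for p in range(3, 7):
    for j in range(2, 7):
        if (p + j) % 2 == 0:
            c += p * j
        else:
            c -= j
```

144

p=3,j=2: odd sum, c = 0-2 = -2
p=3,j=3: even sum, c = (-2)+9 = 7
p=3,j=4: odd sum, c = 7-4 = 3
p=3,j=5: even sum, c = 3+15 = 18
p=3,j=6: odd sum, c = 18-6 = 12
p=4,j=2: even sum, c = 12+8 = 20
p=4,j=3: odd sum, c = 20-3 = 17
p=4,j=4: even sum, c = 17+16 = 33
p=4,j=5: odd sum, c = 33-5 = 28
p=4,j=6: even sum, c = 28+24 = 52
p=5,j=2: odd sum, c = 52-2 = 50
p=5,j=3: even sum, c = 50+15 = 65
p=5,j=4: odd sum, c = 65-4 = 61
p=5,j=5: even sum, c = 61+25 = 86
p=5,j=6: odd sum, c = 86-6 = 80
p=6,j=2: even sum, c = 80+12 = 92
p=6,j=3: odd sum, c = 92-3 = 89
p=6,j=4: even sum, c = 89+24 = 113
p=6,j=5: odd sum, c = 113-5 = 108
p=6,j=6: even sum, c = 108+36 = 144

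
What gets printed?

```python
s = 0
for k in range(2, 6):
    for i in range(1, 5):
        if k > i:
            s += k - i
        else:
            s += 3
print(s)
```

38

k=2,i=1: 2>1, s = 0+1 = 1
k=2,i=2: not 2>2, s = 1+3 = 4
k=2,i=3: not 2>3, s = 4+3 = 7
k=2,i=4: not 2>4, s = 7+3 = 10
k=3,i=1: 3>1, s = 10+2 = 12
k=3,i=2: 3>2, s = 12+1 = 13
k=3,i=3: not 3>3, s = 13+3 = 16
k=3,i=4: not 3>4, s = 16+3 = 19
k=4,i=1: 4>1, s = 19+3 = 22
k=4,i=2: 4>2, s = 22+2 = 24
k=4,i=3: 4>3, s = 24+1 = 25
k=4,i=4: not 4>4, s = 25+3 = 28
k=5,i=1: 5>1, s = 28+4 = 32
k=5,i=2: 5>2, s = 32+3 = 35
k=5,i=3: 5>3, s = 35+2 = 37
k=5,i=4: 5>4, s = 37+1 = 38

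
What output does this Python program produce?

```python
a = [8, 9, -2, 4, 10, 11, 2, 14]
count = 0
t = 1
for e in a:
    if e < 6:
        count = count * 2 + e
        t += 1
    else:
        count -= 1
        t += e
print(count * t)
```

e=8: not <6, count = 0-1 = -1; t=9
e=9: not <6, count = (-1)-1 = -2; t=18
e=-2: <6, count = (-2)*2+(-2) = -6; t=19
e=4: <6, count = (-6)*2+4 = -8; t=20
e=10: not <6, count = (-8)-1 = -9; t=30
e=11: not <6, count = (-9)-1 = -10; t=41
e=2: <6, count = (-10)*2+2 = -18; t=42
e=14: not <6, count = (-18)-1 = -19; t=56
count*t = (-19)*56 = -1064

-1064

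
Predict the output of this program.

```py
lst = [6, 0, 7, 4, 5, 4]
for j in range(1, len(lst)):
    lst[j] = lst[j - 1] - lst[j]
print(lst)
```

[6, 6, -1, -5, -10, -14]

j=1: lst[1] = 6-0 = 6 → [6, 6, 7, 4, 5, 4]
j=2: lst[2] = 6-7 = -1 → [6, 6, -1, 4, 5, 4]
j=3: lst[3] = (-1)-4 = -5 → [6, 6, -1, -5, 5, 4]
j=4: lst[4] = (-5)-5 = -10 → [6, 6, -1, -5, -10, 4]
j=5: lst[5] = (-10)-4 = -14 → [6, 6, -1, -5, -10, -14]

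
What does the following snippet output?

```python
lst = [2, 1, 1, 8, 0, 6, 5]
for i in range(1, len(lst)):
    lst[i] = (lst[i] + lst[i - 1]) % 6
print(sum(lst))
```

i=1: lst[1] = (1+2)%6 = 3 → [2, 3, 1, 8, 0, 6, 5]
i=2: lst[2] = (1+3)%6 = 4 → [2, 3, 4, 8, 0, 6, 5]
i=3: lst[3] = (8+4)%6 = 0 → [2, 3, 4, 0, 0, 6, 5]
i=4: lst[4] = (0+0)%6 = 0 → [2, 3, 4, 0, 0, 6, 5]
i=5: lst[5] = (6+0)%6 = 0 → [2, 3, 4, 0, 0, 0, 5]
i=6: lst[6] = (5+0)%6 = 5 → [2, 3, 4, 0, 0, 0, 5]
sum = 14

14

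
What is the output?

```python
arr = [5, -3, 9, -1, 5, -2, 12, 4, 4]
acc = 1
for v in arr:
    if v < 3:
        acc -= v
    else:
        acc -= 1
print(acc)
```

1

v=5: not <3, acc = 1-1 = 0
v=-3: <3, acc = 0-(-3) = 3
v=9: not <3, acc = 3-1 = 2
v=-1: <3, acc = 2-(-1) = 3
v=5: not <3, acc = 3-1 = 2
v=-2: <3, acc = 2-(-2) = 4
v=12: not <3, acc = 4-1 = 3
v=4: not <3, acc = 3-1 = 2
v=4: not <3, acc = 2-1 = 1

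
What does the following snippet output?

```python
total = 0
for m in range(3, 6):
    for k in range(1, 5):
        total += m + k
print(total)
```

m=3,k=1: total = 0+4 = 4
m=3,k=2: total = 4+5 = 9
m=3,k=3: total = 9+6 = 15
m=3,k=4: total = 15+7 = 22
m=4,k=1: total = 22+5 = 27
m=4,k=2: total = 27+6 = 33
m=4,k=3: total = 33+7 = 40
m=4,k=4: total = 40+8 = 48
m=5,k=1: total = 48+6 = 54
m=5,k=2: total = 54+7 = 61
m=5,k=3: total = 61+8 = 69
m=5,k=4: total = 69+9 = 78

78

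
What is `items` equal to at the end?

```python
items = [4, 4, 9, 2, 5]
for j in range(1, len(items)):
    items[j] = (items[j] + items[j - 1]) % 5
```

[4, 3, 2, 4, 4]

j=1: items[1] = (4+4)%5 = 3 → [4, 3, 9, 2, 5]
j=2: items[2] = (9+3)%5 = 2 → [4, 3, 2, 2, 5]
j=3: items[3] = (2+2)%5 = 4 → [4, 3, 2, 4, 5]
j=4: items[4] = (5+4)%5 = 4 → [4, 3, 2, 4, 4]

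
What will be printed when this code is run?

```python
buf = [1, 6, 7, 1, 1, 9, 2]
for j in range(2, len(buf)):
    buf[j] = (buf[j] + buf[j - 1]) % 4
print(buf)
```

j=2: buf[2] = (7+6)%4 = 1 → [1, 6, 1, 1, 1, 9, 2]
j=3: buf[3] = (1+1)%4 = 2 → [1, 6, 1, 2, 1, 9, 2]
j=4: buf[4] = (1+2)%4 = 3 → [1, 6, 1, 2, 3, 9, 2]
j=5: buf[5] = (9+3)%4 = 0 → [1, 6, 1, 2, 3, 0, 2]
j=6: buf[6] = (2+0)%4 = 2 → [1, 6, 1, 2, 3, 0, 2]

[1, 6, 1, 2, 3, 0, 2]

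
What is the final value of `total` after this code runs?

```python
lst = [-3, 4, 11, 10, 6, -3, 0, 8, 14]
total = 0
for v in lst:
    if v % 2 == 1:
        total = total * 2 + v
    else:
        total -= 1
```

v=-3: odd, total = 0*2+(-3) = -3
v=4: not odd, total = (-3)-1 = -4
v=11: odd, total = (-4)*2+11 = 3
v=10: not odd, total = 3-1 = 2
v=6: not odd, total = 2-1 = 1
v=-3: odd, total = 1*2+(-3) = -1
v=0: not odd, total = (-1)-1 = -2
v=8: not odd, total = (-2)-1 = -3
v=14: not odd, total = (-3)-1 = -4

-4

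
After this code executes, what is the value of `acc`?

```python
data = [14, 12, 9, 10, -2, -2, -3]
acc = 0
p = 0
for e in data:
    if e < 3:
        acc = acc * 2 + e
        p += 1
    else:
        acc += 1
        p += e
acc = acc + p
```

65

e=14: not <3, acc = 0+1 = 1; p=14
e=12: not <3, acc = 1+1 = 2; p=26
e=9: not <3, acc = 2+1 = 3; p=35
e=10: not <3, acc = 3+1 = 4; p=45
e=-2: <3, acc = 4*2+(-2) = 6; p=46
e=-2: <3, acc = 6*2+(-2) = 10; p=47
e=-3: <3, acc = 10*2+(-3) = 17; p=48
acc+p = 17+48 = 65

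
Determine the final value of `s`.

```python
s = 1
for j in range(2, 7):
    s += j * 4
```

j=2: s = 1+2*4 = 9
j=3: s = 9+3*4 = 21
j=4: s = 21+4*4 = 37
j=5: s = 37+5*4 = 57
j=6: s = 57+6*4 = 81

81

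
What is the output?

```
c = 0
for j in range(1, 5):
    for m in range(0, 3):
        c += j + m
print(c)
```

42

j=1,m=0: c = 0+1 = 1
j=1,m=1: c = 1+2 = 3
j=1,m=2: c = 3+3 = 6
j=2,m=0: c = 6+2 = 8
j=2,m=1: c = 8+3 = 11
j=2,m=2: c = 11+4 = 15
j=3,m=0: c = 15+3 = 18
j=3,m=1: c = 18+4 = 22
j=3,m=2: c = 22+5 = 27
j=4,m=0: c = 27+4 = 31
j=4,m=1: c = 31+5 = 36
j=4,m=2: c = 36+6 = 42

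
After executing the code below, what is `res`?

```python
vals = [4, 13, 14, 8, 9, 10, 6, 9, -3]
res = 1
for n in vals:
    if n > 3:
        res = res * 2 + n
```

n=4: >3, res = 1*2+4 = 6
n=13: >3, res = 6*2+13 = 25
n=14: >3, res = 25*2+14 = 64
n=8: >3, res = 64*2+8 = 136
n=9: >3, res = 136*2+9 = 281
n=10: >3, res = 281*2+10 = 572
n=6: >3, res = 572*2+6 = 1150
n=9: >3, res = 1150*2+9 = 2309
n=-3: not >3

2309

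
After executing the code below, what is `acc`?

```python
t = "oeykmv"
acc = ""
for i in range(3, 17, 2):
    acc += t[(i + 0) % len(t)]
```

i=3: add t[3]='k' → 'k'
i=5: add t[5]='v' → 'kv'
i=7: add t[1]='e' → 'kve'
i=9: add t[3]='k' → 'kvek'
i=11: add t[5]='v' → 'kvekv'
i=13: add t[1]='e' → 'kvekve'
i=15: add t[3]='k' → 'kvekvek'

'kvekvek'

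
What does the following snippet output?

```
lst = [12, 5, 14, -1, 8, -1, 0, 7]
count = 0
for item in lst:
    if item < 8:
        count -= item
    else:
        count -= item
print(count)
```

item=12: not <8, count = 0-12 = -12
item=5: <8, count = (-12)-5 = -17
item=14: not <8, count = (-17)-14 = -31
item=-1: <8, count = (-31)-(-1) = -30
item=8: not <8, count = (-30)-8 = -38
item=-1: <8, count = (-38)-(-1) = -37
item=0: <8, count = (-37)-0 = -37
item=7: <8, count = (-37)-7 = -44

-44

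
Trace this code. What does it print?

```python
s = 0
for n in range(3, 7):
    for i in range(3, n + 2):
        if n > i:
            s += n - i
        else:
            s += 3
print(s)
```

34

n=3,i=3: not 3>3, s = 0+3 = 3
n=3,i=4: not 3>4, s = 3+3 = 6
n=4,i=3: 4>3, s = 6+1 = 7
n=4,i=4: not 4>4, s = 7+3 = 10
n=4,i=5: not 4>5, s = 10+3 = 13
n=5,i=3: 5>3, s = 13+2 = 15
n=5,i=4: 5>4, s = 15+1 = 16
n=5,i=5: not 5>5, s = 16+3 = 19
n=5,i=6: not 5>6, s = 19+3 = 22
n=6,i=3: 6>3, s = 22+3 = 25
n=6,i=4: 6>4, s = 25+2 = 27
n=6,i=5: 6>5, s = 27+1 = 28
n=6,i=6: not 6>6, s = 28+3 = 31
n=6,i=7: not 6>7, s = 31+3 = 34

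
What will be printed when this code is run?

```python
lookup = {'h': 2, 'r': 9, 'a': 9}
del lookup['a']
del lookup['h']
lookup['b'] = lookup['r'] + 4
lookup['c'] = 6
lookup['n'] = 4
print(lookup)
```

del 'a' → {'h': 2, 'r': 9}
del 'h' → {'r': 9}
lookup['b'] = lookup['r']+4 = 13 → {'r': 9, 'b': 13}
lookup['c'] = 6 → {'r': 9, 'b': 13, 'c': 6}
lookup['n'] = 4 → {'r': 9, 'b': 13, 'c': 6, 'n': 4}

{'r': 9, 'b': 13, 'c': 6, 'n': 4}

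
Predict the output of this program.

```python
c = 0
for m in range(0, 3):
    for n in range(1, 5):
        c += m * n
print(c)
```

30

m=0,n=1: c = 0+0 = 0
m=0,n=2: c = 0+0 = 0
m=0,n=3: c = 0+0 = 0
m=0,n=4: c = 0+0 = 0
m=1,n=1: c = 0+1 = 1
m=1,n=2: c = 1+2 = 3
m=1,n=3: c = 3+3 = 6
m=1,n=4: c = 6+4 = 10
m=2,n=1: c = 10+2 = 12
m=2,n=2: c = 12+4 = 16
m=2,n=3: c = 16+6 = 22
m=2,n=4: c = 22+8 = 30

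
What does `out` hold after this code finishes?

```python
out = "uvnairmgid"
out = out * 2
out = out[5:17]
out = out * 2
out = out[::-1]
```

'mrianvudigmrmrianvudigmr'

repeat ×2 → 'uvnairmgiduvnairmgid'
slice [5:17] → 'rmgiduvnairm'
repeat ×2 → 'rmgiduvnairmrmgiduvnairm'
reverse → 'mrianvudigmrmrianvudigmr'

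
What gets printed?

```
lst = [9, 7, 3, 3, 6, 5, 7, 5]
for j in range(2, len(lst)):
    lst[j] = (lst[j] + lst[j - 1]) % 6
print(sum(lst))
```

23

j=2: lst[2] = (3+7)%6 = 4 → [9, 7, 4, 3, 6, 5, 7, 5]
j=3: lst[3] = (3+4)%6 = 1 → [9, 7, 4, 1, 6, 5, 7, 5]
j=4: lst[4] = (6+1)%6 = 1 → [9, 7, 4, 1, 1, 5, 7, 5]
j=5: lst[5] = (5+1)%6 = 0 → [9, 7, 4, 1, 1, 0, 7, 5]
j=6: lst[6] = (7+0)%6 = 1 → [9, 7, 4, 1, 1, 0, 1, 5]
j=7: lst[7] = (5+1)%6 = 0 → [9, 7, 4, 1, 1, 0, 1, 0]
sum = 23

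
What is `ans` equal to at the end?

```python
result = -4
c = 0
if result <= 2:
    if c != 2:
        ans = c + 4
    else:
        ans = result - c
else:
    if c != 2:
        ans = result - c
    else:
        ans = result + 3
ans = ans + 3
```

result=-4, c=0
result <= 2 is True; c != 2 is True
→ ans = c + 4 = 4
ans = 4+3 = 7

7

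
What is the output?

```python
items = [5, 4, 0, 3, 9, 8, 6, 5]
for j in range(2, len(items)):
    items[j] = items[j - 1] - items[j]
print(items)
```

[5, 4, 4, 1, -8, -16, -22, -27]

j=2: items[2] = 4-0 = 4 → [5, 4, 4, 3, 9, 8, 6, 5]
j=3: items[3] = 4-3 = 1 → [5, 4, 4, 1, 9, 8, 6, 5]
j=4: items[4] = 1-9 = -8 → [5, 4, 4, 1, -8, 8, 6, 5]
j=5: items[5] = (-8)-8 = -16 → [5, 4, 4, 1, -8, -16, 6, 5]
j=6: items[6] = (-16)-6 = -22 → [5, 4, 4, 1, -8, -16, -22, 5]
j=7: items[7] = (-22)-5 = -27 → [5, 4, 4, 1, -8, -16, -22, -27]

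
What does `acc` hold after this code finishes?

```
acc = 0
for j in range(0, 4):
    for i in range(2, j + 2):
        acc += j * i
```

j=1,i=2: acc = 0+2 = 2
j=2,i=2: acc = 2+4 = 6
j=2,i=3: acc = 6+6 = 12
j=3,i=2: acc = 12+6 = 18
j=3,i=3: acc = 18+9 = 27
j=3,i=4: acc = 27+12 = 39

39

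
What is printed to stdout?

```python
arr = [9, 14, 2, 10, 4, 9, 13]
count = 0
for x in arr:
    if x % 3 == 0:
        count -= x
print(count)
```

-18

x=9: %3==0, count = 0-9 = -9
x=14: not %3==0
x=2: not %3==0
x=10: not %3==0
x=4: not %3==0
x=9: %3==0, count = (-9)-9 = -18
x=13: not %3==0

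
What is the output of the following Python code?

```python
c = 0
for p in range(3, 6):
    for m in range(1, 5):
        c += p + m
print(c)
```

p=3,m=1: c = 0+4 = 4
p=3,m=2: c = 4+5 = 9
p=3,m=3: c = 9+6 = 15
p=3,m=4: c = 15+7 = 22
p=4,m=1: c = 22+5 = 27
p=4,m=2: c = 27+6 = 33
p=4,m=3: c = 33+7 = 40
p=4,m=4: c = 40+8 = 48
p=5,m=1: c = 48+6 = 54
p=5,m=2: c = 54+7 = 61
p=5,m=3: c = 61+8 = 69
p=5,m=4: c = 69+9 = 78

78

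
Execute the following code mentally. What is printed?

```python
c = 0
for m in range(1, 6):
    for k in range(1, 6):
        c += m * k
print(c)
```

m=1,k=1: c = 0+1 = 1
m=1,k=2: c = 1+2 = 3
m=1,k=3: c = 3+3 = 6
m=1,k=4: c = 6+4 = 10
m=1,k=5: c = 10+5 = 15
m=2,k=1: c = 15+2 = 17
m=2,k=2: c = 17+4 = 21
m=2,k=3: c = 21+6 = 27
m=2,k=4: c = 27+8 = 35
m=2,k=5: c = 35+10 = 45
m=3,k=1: c = 45+3 = 48
m=3,k=2: c = 48+6 = 54
m=3,k=3: c = 54+9 = 63
m=3,k=4: c = 63+12 = 75
m=3,k=5: c = 75+15 = 90
m=4,k=1: c = 90+4 = 94
m=4,k=2: c = 94+8 = 102
m=4,k=3: c = 102+12 = 114
m=4,k=4: c = 114+16 = 130
m=4,k=5: c = 130+20 = 150
m=5,k=1: c = 150+5 = 155
m=5,k=2: c = 155+10 = 165
m=5,k=3: c = 165+15 = 180
m=5,k=4: c = 180+20 = 200
m=5,k=5: c = 200+25 = 225

225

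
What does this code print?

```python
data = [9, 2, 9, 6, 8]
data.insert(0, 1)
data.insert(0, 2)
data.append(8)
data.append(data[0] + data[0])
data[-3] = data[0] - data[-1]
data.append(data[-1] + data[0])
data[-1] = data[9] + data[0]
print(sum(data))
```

insert 1 at 0 → [1, 9, 2, 9, 6, 8]
insert 2 at 0 → [2, 1, 9, 2, 9, 6, 8]
append 8 → [2, 1, 9, 2, 9, 6, 8, 8]
append data[0]+data[0] = 2+2 = 4 → [2, 1, 9, 2, 9, 6, 8, 8, 4]
data[-3] = data[0]-data[-1] = 2-4 = -2 → [2, 1, 9, 2, 9, 6, -2, 8, 4]
append data[-1]+data[0] = 4+2 = 6 → [2, 1, 9, 2, 9, 6, -2, 8, 4, 6]
data[-1] = data[9]+data[0] = 6+2 = 8 → [2, 1, 9, 2, 9, 6, -2, 8, 4, 8]
sum = 47

47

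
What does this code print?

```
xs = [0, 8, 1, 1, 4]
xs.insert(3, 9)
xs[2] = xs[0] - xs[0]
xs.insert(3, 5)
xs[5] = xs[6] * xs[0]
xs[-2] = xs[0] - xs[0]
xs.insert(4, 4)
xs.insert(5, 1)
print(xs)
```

insert 9 at 3 → [0, 8, 1, 9, 1, 4]
xs[2] = xs[0]-xs[0] = 0-0 = 0 → [0, 8, 0, 9, 1, 4]
insert 5 at 3 → [0, 8, 0, 5, 9, 1, 4]
xs[5] = xs[6]*xs[0] = 4*0 = 0 → [0, 8, 0, 5, 9, 0, 4]
xs[-2] = xs[0]-xs[0] = 0-0 = 0 → [0, 8, 0, 5, 9, 0, 4]
insert 4 at 4 → [0, 8, 0, 5, 4, 9, 0, 4]
insert 1 at 5 → [0, 8, 0, 5, 4, 1, 9, 0, 4]

[0, 8, 0, 5, 4, 1, 9, 0, 4]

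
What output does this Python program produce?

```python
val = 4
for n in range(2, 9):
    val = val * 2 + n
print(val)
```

886

n=2: val = 4*2+2 = 10
n=3: val = 10*2+3 = 23
n=4: val = 23*2+4 = 50
n=5: val = 50*2+5 = 105
n=6: val = 105*2+6 = 216
n=7: val = 216*2+7 = 439
n=8: val = 439*2+8 = 886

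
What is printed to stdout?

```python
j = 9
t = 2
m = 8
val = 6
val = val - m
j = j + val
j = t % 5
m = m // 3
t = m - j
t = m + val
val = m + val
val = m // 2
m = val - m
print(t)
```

0

val = 6-8 = -2
j = 9+(-2) = 7
j = 2%5 = 2
m = 8//3 = 2
t = 2-2 = 0
t = 2+(-2) = 0
val = 2+(-2) = 0
val = 2//2 = 1
m = 1-2 = -1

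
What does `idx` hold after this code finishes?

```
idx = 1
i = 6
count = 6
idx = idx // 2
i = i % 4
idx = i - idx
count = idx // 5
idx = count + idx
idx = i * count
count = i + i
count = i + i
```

idx = 1//2 = 0
i = 6%4 = 2
idx = 2-0 = 2
count = 2//5 = 0
idx = 0+2 = 2
idx = 2*0 = 0
count = 2+2 = 4
count = 2+2 = 4

0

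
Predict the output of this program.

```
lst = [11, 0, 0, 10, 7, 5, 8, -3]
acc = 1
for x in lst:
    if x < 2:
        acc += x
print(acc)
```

x=11: not <2
x=0: <2, acc = 1+0 = 1
x=0: <2, acc = 1+0 = 1
x=10: not <2
x=7: not <2
x=5: not <2
x=8: not <2
x=-3: <2, acc = 1+(-3) = -2

-2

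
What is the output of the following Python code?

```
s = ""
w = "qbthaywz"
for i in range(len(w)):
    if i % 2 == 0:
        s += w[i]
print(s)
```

i=0: add 'q' → 'q'
i=1: skip
i=2: add 't' → 'qt'
i=3: skip
i=4: add 'a' → 'qta'
i=5: skip
i=6: add 'w' → 'qtaw'
i=7: skip

qtaw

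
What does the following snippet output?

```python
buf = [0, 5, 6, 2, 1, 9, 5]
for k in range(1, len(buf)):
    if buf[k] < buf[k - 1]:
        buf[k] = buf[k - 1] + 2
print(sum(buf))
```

55

k=1: 5>=0, unchanged → [0, 5, 6, 2, 1, 9, 5]
k=2: 6>=5, unchanged → [0, 5, 6, 2, 1, 9, 5]
k=3: 2<6, buf[3] = 6+2 = 8 → [0, 5, 6, 8, 1, 9, 5]
k=4: 1<8, buf[4] = 8+2 = 10 → [0, 5, 6, 8, 10, 9, 5]
k=5: 9<10, buf[5] = 10+2 = 12 → [0, 5, 6, 8, 10, 12, 5]
k=6: 5<12, buf[6] = 12+2 = 14 → [0, 5, 6, 8, 10, 12, 14]
sum = 55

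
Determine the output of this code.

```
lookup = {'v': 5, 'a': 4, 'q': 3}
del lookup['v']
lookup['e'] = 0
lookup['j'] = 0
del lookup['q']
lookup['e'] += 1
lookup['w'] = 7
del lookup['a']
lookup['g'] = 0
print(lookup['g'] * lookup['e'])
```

del 'v' → {'a': 4, 'q': 3}
lookup['e'] = 0 → {'a': 4, 'q': 3, 'e': 0}
lookup['j'] = 0 → {'a': 4, 'q': 3, 'e': 0, 'j': 0}
del 'q' → {'a': 4, 'e': 0, 'j': 0}
lookup['e'] = 0+1 = 1 → {'a': 4, 'e': 1, 'j': 0}
lookup['w'] = 7 → {'a': 4, 'e': 1, 'j': 0, 'w': 7}
del 'a' → {'e': 1, 'j': 0, 'w': 7}
lookup['g'] = 0 → {'e': 1, 'j': 0, 'w': 7, 'g': 0}
lookup['g']*lookup['e'] = 0*1 = 0

0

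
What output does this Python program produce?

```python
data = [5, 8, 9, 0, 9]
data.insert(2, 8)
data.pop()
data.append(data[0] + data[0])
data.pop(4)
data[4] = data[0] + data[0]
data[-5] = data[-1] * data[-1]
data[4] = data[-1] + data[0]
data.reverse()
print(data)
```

insert 8 at 2 → [5, 8, 8, 9, 0, 9]
pop() removes 9 → [5, 8, 8, 9, 0]
append data[0]+data[0] = 5+5 = 10 → [5, 8, 8, 9, 0, 10]
pop(4) removes 0 → [5, 8, 8, 9, 10]
data[4] = data[0]+data[0] = 5+5 = 10 → [5, 8, 8, 9, 10]
data[-5] = data[-1]*data[-1] = 10*10 = 100 → [100, 8, 8, 9, 10]
data[4] = data[-1]+data[0] = 10+100 = 110 → [100, 8, 8, 9, 110]
reverse → [110, 9, 8, 8, 100]

[110, 9, 8, 8, 100]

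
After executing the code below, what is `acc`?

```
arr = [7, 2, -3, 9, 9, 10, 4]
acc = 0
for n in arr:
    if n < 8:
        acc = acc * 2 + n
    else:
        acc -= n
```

n=7: <8, acc = 0*2+7 = 7
n=2: <8, acc = 7*2+2 = 16
n=-3: <8, acc = 16*2+(-3) = 29
n=9: not <8, acc = 29-9 = 20
n=9: not <8, acc = 20-9 = 11
n=10: not <8, acc = 11-10 = 1
n=4: <8, acc = 1*2+4 = 6

6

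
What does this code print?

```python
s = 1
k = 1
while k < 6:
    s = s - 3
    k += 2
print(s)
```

k=1: s = 1-3 = -2
k=3: s = (-2)-3 = -5
k=5: s = (-5)-3 = -8

-8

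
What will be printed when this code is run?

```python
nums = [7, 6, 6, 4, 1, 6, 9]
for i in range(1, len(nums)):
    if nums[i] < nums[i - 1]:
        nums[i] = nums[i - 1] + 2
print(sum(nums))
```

91

i=1: 6<7, nums[1] = 7+2 = 9 → [7, 9, 6, 4, 1, 6, 9]
i=2: 6<9, nums[2] = 9+2 = 11 → [7, 9, 11, 4, 1, 6, 9]
i=3: 4<11, nums[3] = 11+2 = 13 → [7, 9, 11, 13, 1, 6, 9]
i=4: 1<13, nums[4] = 13+2 = 15 → [7, 9, 11, 13, 15, 6, 9]
i=5: 6<15, nums[5] = 15+2 = 17 → [7, 9, 11, 13, 15, 17, 9]
i=6: 9<17, nums[6] = 17+2 = 19 → [7, 9, 11, 13, 15, 17, 19]
sum = 91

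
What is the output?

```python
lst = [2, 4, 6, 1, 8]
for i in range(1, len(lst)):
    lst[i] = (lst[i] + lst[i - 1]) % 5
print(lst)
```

i=1: lst[1] = (4+2)%5 = 1 → [2, 1, 6, 1, 8]
i=2: lst[2] = (6+1)%5 = 2 → [2, 1, 2, 1, 8]
i=3: lst[3] = (1+2)%5 = 3 → [2, 1, 2, 3, 8]
i=4: lst[4] = (8+3)%5 = 1 → [2, 1, 2, 3, 1]

[2, 1, 2, 3, 1]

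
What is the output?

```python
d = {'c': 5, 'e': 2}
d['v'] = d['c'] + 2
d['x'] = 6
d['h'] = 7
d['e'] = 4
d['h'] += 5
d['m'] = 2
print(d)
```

{'c': 5, 'e': 4, 'v': 7, 'x': 6, 'h': 12, 'm': 2}

d['v'] = d['c']+2 = 7 → {'c': 5, 'e': 2, 'v': 7}
d['x'] = 6 → {'c': 5, 'e': 2, 'v': 7, 'x': 6}
d['h'] = 7 → {'c': 5, 'e': 2, 'v': 7, 'x': 6, 'h': 7}
d['e'] = 4 → {'c': 5, 'e': 4, 'v': 7, 'x': 6, 'h': 7}
d['h'] = 7+5 = 12 → {'c': 5, 'e': 4, 'v': 7, 'x': 6, 'h': 12}
d['m'] = 2 → {'c': 5, 'e': 4, 'v': 7, 'x': 6, 'h': 12, 'm': 2}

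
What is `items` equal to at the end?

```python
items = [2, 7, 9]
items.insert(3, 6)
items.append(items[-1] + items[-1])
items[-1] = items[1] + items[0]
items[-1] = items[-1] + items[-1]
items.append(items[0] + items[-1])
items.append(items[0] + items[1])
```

insert 6 at 3 → [2, 7, 9, 6]
append items[-1]+items[-1] = 6+6 = 12 → [2, 7, 9, 6, 12]
items[-1] = items[1]+items[0] = 7+2 = 9 → [2, 7, 9, 6, 9]
items[-1] = items[-1]+items[-1] = 9+9 = 18 → [2, 7, 9, 6, 18]
append items[0]+items[-1] = 2+18 = 20 → [2, 7, 9, 6, 18, 20]
append items[0]+items[1] = 2+7 = 9 → [2, 7, 9, 6, 18, 20, 9]

[2, 7, 9, 6, 18, 20, 9]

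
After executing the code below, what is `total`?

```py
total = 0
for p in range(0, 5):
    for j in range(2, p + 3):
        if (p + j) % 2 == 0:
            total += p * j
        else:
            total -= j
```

p=0,j=2: even sum, total = 0+0 = 0
p=1,j=2: odd sum, total = 0-2 = -2
p=1,j=3: even sum, total = (-2)+3 = 1
p=2,j=2: even sum, total = 1+4 = 5
p=2,j=3: odd sum, total = 5-3 = 2
p=2,j=4: even sum, total = 2+8 = 10
p=3,j=2: odd sum, total = 10-2 = 8
p=3,j=3: even sum, total = 8+9 = 17
p=3,j=4: odd sum, total = 17-4 = 13
p=3,j=5: even sum, total = 13+15 = 28
p=4,j=2: even sum, total = 28+8 = 36
p=4,j=3: odd sum, total = 36-3 = 33
p=4,j=4: even sum, total = 33+16 = 49
p=4,j=5: odd sum, total = 49-5 = 44
p=4,j=6: even sum, total = 44+24 = 68

68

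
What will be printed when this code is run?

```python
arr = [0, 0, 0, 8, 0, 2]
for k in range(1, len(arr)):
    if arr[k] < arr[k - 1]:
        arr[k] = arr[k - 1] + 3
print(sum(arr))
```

k=1: 0>=0, unchanged → [0, 0, 0, 8, 0, 2]
k=2: 0>=0, unchanged → [0, 0, 0, 8, 0, 2]
k=3: 8>=0, unchanged → [0, 0, 0, 8, 0, 2]
k=4: 0<8, arr[4] = 8+3 = 11 → [0, 0, 0, 8, 11, 2]
k=5: 2<11, arr[5] = 11+3 = 14 → [0, 0, 0, 8, 11, 14]
sum = 33

33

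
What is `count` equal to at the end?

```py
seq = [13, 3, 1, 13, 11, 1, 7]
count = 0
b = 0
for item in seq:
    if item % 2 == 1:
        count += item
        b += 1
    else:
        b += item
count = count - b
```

item=13: odd, count = 0+13 = 13; b=1
item=3: odd, count = 13+3 = 16; b=2
item=1: odd, count = 16+1 = 17; b=3
item=13: odd, count = 17+13 = 30; b=4
item=11: odd, count = 30+11 = 41; b=5
item=1: odd, count = 41+1 = 42; b=6
item=7: odd, count = 42+7 = 49; b=7
count-b = 49-7 = 42

42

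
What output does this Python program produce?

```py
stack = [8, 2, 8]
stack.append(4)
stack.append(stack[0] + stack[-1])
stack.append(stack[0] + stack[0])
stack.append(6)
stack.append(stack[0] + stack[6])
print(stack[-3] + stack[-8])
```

24

append 4 → [8, 2, 8, 4]
append stack[0]+stack[-1] = 8+4 = 12 → [8, 2, 8, 4, 12]
append stack[0]+stack[0] = 8+8 = 16 → [8, 2, 8, 4, 12, 16]
append 6 → [8, 2, 8, 4, 12, 16, 6]
append stack[0]+stack[6] = 8+6 = 14 → [8, 2, 8, 4, 12, 16, 6, 14]
stack[-3]+stack[-8] = 16+8 = 24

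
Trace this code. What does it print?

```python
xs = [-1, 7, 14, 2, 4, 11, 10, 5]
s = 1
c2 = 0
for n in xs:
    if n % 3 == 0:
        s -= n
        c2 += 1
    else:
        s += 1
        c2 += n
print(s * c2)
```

468

n=-1: not %3==0, s = 1+1 = 2; c2=-1
n=7: not %3==0, s = 2+1 = 3; c2=6
n=14: not %3==0, s = 3+1 = 4; c2=20
n=2: not %3==0, s = 4+1 = 5; c2=22
n=4: not %3==0, s = 5+1 = 6; c2=26
n=11: not %3==0, s = 6+1 = 7; c2=37
n=10: not %3==0, s = 7+1 = 8; c2=47
n=5: not %3==0, s = 8+1 = 9; c2=52
s*c2 = 9*52 = 468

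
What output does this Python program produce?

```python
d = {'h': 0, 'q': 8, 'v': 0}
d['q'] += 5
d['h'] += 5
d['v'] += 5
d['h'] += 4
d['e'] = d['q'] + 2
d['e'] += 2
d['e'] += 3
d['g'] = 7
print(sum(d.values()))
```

d['q'] = 8+5 = 13 → {'h': 0, 'q': 13, 'v': 0}
d['h'] = 0+5 = 5 → {'h': 5, 'q': 13, 'v': 0}
d['v'] = 0+5 = 5 → {'h': 5, 'q': 13, 'v': 5}
d['h'] = 5+4 = 9 → {'h': 9, 'q': 13, 'v': 5}
d['e'] = d['q']+2 = 15 → {'h': 9, 'q': 13, 'v': 5, 'e': 15}
d['e'] = 15+2 = 17 → {'h': 9, 'q': 13, 'v': 5, 'e': 17}
d['e'] = 17+3 = 20 → {'h': 9, 'q': 13, 'v': 5, 'e': 20}
d['g'] = 7 → {'h': 9, 'q': 13, 'v': 5, 'e': 20, 'g': 7}
sum of values = 54

54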